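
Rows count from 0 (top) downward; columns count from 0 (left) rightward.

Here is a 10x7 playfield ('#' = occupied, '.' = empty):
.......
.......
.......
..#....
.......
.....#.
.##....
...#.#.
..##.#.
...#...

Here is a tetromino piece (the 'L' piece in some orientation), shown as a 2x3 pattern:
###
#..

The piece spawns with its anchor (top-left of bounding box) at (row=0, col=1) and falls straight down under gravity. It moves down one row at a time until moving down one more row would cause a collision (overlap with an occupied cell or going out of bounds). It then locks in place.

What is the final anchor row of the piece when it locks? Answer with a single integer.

Answer: 2

Derivation:
Spawn at (row=0, col=1). Try each row:
  row 0: fits
  row 1: fits
  row 2: fits
  row 3: blocked -> lock at row 2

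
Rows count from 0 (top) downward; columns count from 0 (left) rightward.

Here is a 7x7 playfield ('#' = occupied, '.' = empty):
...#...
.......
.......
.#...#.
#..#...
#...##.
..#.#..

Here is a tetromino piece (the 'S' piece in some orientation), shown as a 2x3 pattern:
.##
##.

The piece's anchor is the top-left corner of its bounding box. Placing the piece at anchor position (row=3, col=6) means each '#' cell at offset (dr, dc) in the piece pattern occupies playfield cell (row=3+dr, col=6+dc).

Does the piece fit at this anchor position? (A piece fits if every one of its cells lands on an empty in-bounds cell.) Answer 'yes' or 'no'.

Answer: no

Derivation:
Check each piece cell at anchor (3, 6):
  offset (0,1) -> (3,7): out of bounds -> FAIL
  offset (0,2) -> (3,8): out of bounds -> FAIL
  offset (1,0) -> (4,6): empty -> OK
  offset (1,1) -> (4,7): out of bounds -> FAIL
All cells valid: no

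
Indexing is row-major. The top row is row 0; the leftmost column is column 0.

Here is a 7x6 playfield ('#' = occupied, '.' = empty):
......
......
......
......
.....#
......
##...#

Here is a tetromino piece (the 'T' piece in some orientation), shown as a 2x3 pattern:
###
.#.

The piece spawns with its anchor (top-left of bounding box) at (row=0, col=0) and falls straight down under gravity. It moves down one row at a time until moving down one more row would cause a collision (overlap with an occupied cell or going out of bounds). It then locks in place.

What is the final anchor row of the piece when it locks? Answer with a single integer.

Answer: 4

Derivation:
Spawn at (row=0, col=0). Try each row:
  row 0: fits
  row 1: fits
  row 2: fits
  row 3: fits
  row 4: fits
  row 5: blocked -> lock at row 4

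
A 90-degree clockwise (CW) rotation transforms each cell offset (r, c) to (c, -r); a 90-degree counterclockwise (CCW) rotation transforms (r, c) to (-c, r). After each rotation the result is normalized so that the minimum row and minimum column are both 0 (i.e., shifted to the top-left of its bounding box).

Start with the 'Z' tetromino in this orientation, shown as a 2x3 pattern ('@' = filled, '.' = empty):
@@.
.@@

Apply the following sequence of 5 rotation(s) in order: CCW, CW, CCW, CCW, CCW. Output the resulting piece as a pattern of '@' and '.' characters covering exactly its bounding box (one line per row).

Answer: .@
@@
@.

Derivation:
Start:
@@.
.@@
After rotation 1 (CCW):
.@
@@
@.
After rotation 2 (CW):
@@.
.@@
After rotation 3 (CCW):
.@
@@
@.
After rotation 4 (CCW):
@@.
.@@
After rotation 5 (CCW):
.@
@@
@.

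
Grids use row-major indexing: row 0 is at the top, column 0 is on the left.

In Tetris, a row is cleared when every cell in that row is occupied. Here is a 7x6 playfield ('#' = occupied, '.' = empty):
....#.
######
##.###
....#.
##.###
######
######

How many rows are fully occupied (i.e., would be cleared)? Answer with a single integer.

Answer: 3

Derivation:
Check each row:
  row 0: 5 empty cells -> not full
  row 1: 0 empty cells -> FULL (clear)
  row 2: 1 empty cell -> not full
  row 3: 5 empty cells -> not full
  row 4: 1 empty cell -> not full
  row 5: 0 empty cells -> FULL (clear)
  row 6: 0 empty cells -> FULL (clear)
Total rows cleared: 3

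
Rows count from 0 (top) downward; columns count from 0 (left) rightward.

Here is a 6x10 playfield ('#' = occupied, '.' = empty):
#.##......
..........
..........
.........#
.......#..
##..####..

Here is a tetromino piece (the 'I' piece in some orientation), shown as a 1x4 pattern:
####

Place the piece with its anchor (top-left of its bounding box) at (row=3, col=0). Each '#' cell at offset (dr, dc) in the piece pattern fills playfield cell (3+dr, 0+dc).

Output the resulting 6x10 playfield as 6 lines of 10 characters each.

Fill (3+0,0+0) = (3,0)
Fill (3+0,0+1) = (3,1)
Fill (3+0,0+2) = (3,2)
Fill (3+0,0+3) = (3,3)

Answer: #.##......
..........
..........
####.....#
.......#..
##..####..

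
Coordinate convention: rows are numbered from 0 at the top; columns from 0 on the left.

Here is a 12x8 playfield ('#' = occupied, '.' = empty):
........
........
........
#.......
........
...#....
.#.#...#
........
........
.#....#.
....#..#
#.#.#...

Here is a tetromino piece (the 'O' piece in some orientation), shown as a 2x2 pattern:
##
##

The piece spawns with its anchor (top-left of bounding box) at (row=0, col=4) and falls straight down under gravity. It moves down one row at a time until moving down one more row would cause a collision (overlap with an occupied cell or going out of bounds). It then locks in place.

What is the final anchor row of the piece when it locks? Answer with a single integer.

Answer: 8

Derivation:
Spawn at (row=0, col=4). Try each row:
  row 0: fits
  row 1: fits
  row 2: fits
  row 3: fits
  row 4: fits
  row 5: fits
  row 6: fits
  row 7: fits
  row 8: fits
  row 9: blocked -> lock at row 8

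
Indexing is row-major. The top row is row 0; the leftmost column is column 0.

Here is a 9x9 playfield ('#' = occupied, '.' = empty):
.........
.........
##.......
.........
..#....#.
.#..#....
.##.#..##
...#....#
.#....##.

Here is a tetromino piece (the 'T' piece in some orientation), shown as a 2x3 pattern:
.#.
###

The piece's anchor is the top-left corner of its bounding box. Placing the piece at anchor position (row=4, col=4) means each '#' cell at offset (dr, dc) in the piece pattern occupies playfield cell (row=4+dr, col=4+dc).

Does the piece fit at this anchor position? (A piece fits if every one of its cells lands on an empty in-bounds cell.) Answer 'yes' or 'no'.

Answer: no

Derivation:
Check each piece cell at anchor (4, 4):
  offset (0,1) -> (4,5): empty -> OK
  offset (1,0) -> (5,4): occupied ('#') -> FAIL
  offset (1,1) -> (5,5): empty -> OK
  offset (1,2) -> (5,6): empty -> OK
All cells valid: no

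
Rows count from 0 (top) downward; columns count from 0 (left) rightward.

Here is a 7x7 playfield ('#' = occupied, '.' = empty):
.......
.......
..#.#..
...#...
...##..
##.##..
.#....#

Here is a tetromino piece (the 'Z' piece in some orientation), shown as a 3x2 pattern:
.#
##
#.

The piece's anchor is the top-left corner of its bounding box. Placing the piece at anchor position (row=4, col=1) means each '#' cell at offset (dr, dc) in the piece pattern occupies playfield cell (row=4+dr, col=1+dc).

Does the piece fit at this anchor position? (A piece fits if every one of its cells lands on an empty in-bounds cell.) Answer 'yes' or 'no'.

Answer: no

Derivation:
Check each piece cell at anchor (4, 1):
  offset (0,1) -> (4,2): empty -> OK
  offset (1,0) -> (5,1): occupied ('#') -> FAIL
  offset (1,1) -> (5,2): empty -> OK
  offset (2,0) -> (6,1): occupied ('#') -> FAIL
All cells valid: no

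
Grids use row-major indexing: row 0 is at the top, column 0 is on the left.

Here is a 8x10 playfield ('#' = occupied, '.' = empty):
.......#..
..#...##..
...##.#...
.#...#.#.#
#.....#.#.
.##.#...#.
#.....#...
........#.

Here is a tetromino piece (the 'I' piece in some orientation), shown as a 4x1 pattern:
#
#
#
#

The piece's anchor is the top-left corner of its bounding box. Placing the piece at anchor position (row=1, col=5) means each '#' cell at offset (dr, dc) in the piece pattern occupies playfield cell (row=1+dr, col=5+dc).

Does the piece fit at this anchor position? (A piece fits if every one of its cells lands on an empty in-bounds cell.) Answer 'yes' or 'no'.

Answer: no

Derivation:
Check each piece cell at anchor (1, 5):
  offset (0,0) -> (1,5): empty -> OK
  offset (1,0) -> (2,5): empty -> OK
  offset (2,0) -> (3,5): occupied ('#') -> FAIL
  offset (3,0) -> (4,5): empty -> OK
All cells valid: no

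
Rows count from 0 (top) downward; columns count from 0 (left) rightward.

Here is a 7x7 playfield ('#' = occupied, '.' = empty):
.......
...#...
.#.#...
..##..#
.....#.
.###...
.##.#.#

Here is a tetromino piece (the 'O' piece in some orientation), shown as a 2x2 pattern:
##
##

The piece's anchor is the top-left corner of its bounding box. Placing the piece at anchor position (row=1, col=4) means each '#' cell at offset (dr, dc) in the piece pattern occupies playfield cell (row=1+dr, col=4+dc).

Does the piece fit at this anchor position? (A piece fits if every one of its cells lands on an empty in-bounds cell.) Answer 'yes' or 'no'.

Answer: yes

Derivation:
Check each piece cell at anchor (1, 4):
  offset (0,0) -> (1,4): empty -> OK
  offset (0,1) -> (1,5): empty -> OK
  offset (1,0) -> (2,4): empty -> OK
  offset (1,1) -> (2,5): empty -> OK
All cells valid: yes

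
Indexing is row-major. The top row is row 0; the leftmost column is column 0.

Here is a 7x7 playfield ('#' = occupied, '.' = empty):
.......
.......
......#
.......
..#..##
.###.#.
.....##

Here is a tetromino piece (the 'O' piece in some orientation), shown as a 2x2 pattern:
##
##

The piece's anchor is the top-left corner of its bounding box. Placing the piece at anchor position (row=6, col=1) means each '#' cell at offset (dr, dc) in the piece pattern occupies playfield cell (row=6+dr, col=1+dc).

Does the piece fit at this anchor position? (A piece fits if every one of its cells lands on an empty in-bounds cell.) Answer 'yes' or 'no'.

Answer: no

Derivation:
Check each piece cell at anchor (6, 1):
  offset (0,0) -> (6,1): empty -> OK
  offset (0,1) -> (6,2): empty -> OK
  offset (1,0) -> (7,1): out of bounds -> FAIL
  offset (1,1) -> (7,2): out of bounds -> FAIL
All cells valid: no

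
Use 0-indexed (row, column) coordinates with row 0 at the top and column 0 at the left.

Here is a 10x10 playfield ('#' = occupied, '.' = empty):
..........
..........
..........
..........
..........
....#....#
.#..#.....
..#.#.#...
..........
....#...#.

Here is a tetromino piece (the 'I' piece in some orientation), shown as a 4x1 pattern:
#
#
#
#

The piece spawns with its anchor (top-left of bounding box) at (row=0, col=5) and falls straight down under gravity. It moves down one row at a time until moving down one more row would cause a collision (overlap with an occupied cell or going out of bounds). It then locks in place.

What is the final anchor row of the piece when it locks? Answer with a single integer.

Answer: 6

Derivation:
Spawn at (row=0, col=5). Try each row:
  row 0: fits
  row 1: fits
  row 2: fits
  row 3: fits
  row 4: fits
  row 5: fits
  row 6: fits
  row 7: blocked -> lock at row 6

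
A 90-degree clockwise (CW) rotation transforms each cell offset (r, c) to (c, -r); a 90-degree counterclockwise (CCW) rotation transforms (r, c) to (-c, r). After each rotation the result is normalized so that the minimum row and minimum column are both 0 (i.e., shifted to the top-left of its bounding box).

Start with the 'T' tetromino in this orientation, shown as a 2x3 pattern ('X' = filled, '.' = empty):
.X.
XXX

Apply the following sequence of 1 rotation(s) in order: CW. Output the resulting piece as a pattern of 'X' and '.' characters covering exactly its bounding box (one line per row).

Answer: X.
XX
X.

Derivation:
Start:
.X.
XXX
After rotation 1 (CW):
X.
XX
X.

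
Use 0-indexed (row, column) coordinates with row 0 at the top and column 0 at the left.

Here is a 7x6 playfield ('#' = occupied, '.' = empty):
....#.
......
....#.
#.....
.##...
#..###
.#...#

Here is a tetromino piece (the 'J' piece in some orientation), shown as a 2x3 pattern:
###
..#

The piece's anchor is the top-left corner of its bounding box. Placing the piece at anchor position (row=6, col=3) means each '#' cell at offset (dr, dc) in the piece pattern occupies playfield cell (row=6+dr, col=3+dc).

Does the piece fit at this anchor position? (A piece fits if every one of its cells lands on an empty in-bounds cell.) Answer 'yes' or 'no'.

Check each piece cell at anchor (6, 3):
  offset (0,0) -> (6,3): empty -> OK
  offset (0,1) -> (6,4): empty -> OK
  offset (0,2) -> (6,5): occupied ('#') -> FAIL
  offset (1,2) -> (7,5): out of bounds -> FAIL
All cells valid: no

Answer: no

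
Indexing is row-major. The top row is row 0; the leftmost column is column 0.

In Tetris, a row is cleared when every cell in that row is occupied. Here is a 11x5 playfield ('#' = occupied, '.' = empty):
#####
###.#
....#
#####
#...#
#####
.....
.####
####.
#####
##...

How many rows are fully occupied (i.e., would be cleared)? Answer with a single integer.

Answer: 4

Derivation:
Check each row:
  row 0: 0 empty cells -> FULL (clear)
  row 1: 1 empty cell -> not full
  row 2: 4 empty cells -> not full
  row 3: 0 empty cells -> FULL (clear)
  row 4: 3 empty cells -> not full
  row 5: 0 empty cells -> FULL (clear)
  row 6: 5 empty cells -> not full
  row 7: 1 empty cell -> not full
  row 8: 1 empty cell -> not full
  row 9: 0 empty cells -> FULL (clear)
  row 10: 3 empty cells -> not full
Total rows cleared: 4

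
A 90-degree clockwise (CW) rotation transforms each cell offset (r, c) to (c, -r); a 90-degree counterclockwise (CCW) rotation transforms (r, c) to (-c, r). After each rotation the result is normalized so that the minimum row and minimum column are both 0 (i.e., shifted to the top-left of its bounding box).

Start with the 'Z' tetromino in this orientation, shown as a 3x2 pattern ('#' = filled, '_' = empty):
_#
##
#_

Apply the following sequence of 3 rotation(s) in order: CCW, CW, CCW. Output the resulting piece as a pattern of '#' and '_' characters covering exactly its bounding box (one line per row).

Start:
_#
##
#_
After rotation 1 (CCW):
##_
_##
After rotation 2 (CW):
_#
##
#_
After rotation 3 (CCW):
##_
_##

Answer: ##_
_##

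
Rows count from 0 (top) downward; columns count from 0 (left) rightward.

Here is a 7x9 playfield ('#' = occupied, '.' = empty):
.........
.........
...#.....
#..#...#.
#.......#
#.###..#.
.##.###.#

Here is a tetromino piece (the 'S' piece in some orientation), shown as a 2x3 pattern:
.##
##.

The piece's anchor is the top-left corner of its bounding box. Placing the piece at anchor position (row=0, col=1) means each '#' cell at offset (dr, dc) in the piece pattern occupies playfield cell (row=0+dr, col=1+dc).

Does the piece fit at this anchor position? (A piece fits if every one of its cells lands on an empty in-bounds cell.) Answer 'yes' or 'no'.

Check each piece cell at anchor (0, 1):
  offset (0,1) -> (0,2): empty -> OK
  offset (0,2) -> (0,3): empty -> OK
  offset (1,0) -> (1,1): empty -> OK
  offset (1,1) -> (1,2): empty -> OK
All cells valid: yes

Answer: yes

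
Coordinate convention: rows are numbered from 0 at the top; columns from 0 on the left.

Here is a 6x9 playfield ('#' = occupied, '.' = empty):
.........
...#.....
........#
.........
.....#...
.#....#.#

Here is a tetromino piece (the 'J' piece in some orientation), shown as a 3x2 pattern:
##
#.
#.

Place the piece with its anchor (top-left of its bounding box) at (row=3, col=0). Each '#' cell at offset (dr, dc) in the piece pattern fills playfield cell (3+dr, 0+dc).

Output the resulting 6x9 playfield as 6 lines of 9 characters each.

Answer: .........
...#.....
........#
##.......
#....#...
##....#.#

Derivation:
Fill (3+0,0+0) = (3,0)
Fill (3+0,0+1) = (3,1)
Fill (3+1,0+0) = (4,0)
Fill (3+2,0+0) = (5,0)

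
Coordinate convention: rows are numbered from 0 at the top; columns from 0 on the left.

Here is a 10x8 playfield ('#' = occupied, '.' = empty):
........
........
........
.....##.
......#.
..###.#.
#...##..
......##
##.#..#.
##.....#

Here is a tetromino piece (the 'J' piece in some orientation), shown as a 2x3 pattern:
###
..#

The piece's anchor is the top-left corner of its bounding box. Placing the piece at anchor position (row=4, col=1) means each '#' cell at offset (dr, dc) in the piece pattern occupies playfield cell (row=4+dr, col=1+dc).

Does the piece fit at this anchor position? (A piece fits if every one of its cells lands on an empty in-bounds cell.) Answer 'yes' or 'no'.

Answer: no

Derivation:
Check each piece cell at anchor (4, 1):
  offset (0,0) -> (4,1): empty -> OK
  offset (0,1) -> (4,2): empty -> OK
  offset (0,2) -> (4,3): empty -> OK
  offset (1,2) -> (5,3): occupied ('#') -> FAIL
All cells valid: no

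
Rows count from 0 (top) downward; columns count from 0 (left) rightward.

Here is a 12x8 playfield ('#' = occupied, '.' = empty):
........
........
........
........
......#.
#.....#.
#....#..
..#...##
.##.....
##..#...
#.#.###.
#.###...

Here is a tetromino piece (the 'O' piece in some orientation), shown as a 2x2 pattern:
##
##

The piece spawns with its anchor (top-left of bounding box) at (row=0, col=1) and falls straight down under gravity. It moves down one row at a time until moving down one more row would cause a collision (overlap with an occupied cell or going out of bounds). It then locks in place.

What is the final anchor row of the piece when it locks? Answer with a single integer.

Answer: 5

Derivation:
Spawn at (row=0, col=1). Try each row:
  row 0: fits
  row 1: fits
  row 2: fits
  row 3: fits
  row 4: fits
  row 5: fits
  row 6: blocked -> lock at row 5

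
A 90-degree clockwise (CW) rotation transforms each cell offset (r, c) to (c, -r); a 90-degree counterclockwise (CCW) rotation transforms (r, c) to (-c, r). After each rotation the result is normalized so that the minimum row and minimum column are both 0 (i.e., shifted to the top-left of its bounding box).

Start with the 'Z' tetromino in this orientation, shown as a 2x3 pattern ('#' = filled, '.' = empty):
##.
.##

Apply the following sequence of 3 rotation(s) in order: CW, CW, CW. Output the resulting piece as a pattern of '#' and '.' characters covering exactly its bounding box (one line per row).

Start:
##.
.##
After rotation 1 (CW):
.#
##
#.
After rotation 2 (CW):
##.
.##
After rotation 3 (CW):
.#
##
#.

Answer: .#
##
#.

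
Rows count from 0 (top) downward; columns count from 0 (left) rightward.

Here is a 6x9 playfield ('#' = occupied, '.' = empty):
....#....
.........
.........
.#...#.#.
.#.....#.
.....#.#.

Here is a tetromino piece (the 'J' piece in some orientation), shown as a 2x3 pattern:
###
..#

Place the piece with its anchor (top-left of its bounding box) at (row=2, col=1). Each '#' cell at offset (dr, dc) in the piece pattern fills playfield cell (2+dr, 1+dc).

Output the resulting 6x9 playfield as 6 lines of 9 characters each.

Answer: ....#....
.........
.###.....
.#.#.#.#.
.#.....#.
.....#.#.

Derivation:
Fill (2+0,1+0) = (2,1)
Fill (2+0,1+1) = (2,2)
Fill (2+0,1+2) = (2,3)
Fill (2+1,1+2) = (3,3)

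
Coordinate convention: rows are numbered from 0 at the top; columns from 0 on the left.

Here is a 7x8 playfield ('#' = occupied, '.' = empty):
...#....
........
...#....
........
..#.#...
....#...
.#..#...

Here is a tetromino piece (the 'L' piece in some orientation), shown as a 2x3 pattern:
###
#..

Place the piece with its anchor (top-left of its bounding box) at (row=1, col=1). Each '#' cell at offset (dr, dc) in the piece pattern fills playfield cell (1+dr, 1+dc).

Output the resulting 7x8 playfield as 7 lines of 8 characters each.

Fill (1+0,1+0) = (1,1)
Fill (1+0,1+1) = (1,2)
Fill (1+0,1+2) = (1,3)
Fill (1+1,1+0) = (2,1)

Answer: ...#....
.###....
.#.#....
........
..#.#...
....#...
.#..#...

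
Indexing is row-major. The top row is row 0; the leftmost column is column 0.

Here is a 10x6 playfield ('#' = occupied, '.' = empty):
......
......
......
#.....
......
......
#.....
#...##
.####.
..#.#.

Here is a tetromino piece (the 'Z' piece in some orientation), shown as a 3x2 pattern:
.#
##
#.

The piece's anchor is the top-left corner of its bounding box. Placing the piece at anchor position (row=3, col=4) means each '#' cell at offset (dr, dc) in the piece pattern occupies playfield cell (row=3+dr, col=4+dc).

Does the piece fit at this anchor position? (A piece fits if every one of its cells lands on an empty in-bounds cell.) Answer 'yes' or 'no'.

Check each piece cell at anchor (3, 4):
  offset (0,1) -> (3,5): empty -> OK
  offset (1,0) -> (4,4): empty -> OK
  offset (1,1) -> (4,5): empty -> OK
  offset (2,0) -> (5,4): empty -> OK
All cells valid: yes

Answer: yes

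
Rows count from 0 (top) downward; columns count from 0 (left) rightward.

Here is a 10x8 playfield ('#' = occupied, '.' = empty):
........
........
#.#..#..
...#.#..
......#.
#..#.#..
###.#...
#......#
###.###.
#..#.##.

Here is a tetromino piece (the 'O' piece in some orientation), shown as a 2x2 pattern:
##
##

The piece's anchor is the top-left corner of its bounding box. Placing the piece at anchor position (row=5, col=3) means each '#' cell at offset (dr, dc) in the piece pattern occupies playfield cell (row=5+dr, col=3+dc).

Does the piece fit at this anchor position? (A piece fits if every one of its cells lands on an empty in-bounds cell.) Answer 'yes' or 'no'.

Check each piece cell at anchor (5, 3):
  offset (0,0) -> (5,3): occupied ('#') -> FAIL
  offset (0,1) -> (5,4): empty -> OK
  offset (1,0) -> (6,3): empty -> OK
  offset (1,1) -> (6,4): occupied ('#') -> FAIL
All cells valid: no

Answer: no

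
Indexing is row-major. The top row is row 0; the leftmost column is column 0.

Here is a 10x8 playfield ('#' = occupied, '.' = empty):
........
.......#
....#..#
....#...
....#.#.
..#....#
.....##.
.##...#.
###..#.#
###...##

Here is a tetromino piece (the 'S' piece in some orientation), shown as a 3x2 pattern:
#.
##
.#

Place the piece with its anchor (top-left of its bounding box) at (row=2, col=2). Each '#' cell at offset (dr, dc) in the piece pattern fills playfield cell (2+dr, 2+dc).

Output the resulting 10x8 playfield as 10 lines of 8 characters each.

Answer: ........
.......#
..#.#..#
..###...
...##.#.
..#....#
.....##.
.##...#.
###..#.#
###...##

Derivation:
Fill (2+0,2+0) = (2,2)
Fill (2+1,2+0) = (3,2)
Fill (2+1,2+1) = (3,3)
Fill (2+2,2+1) = (4,3)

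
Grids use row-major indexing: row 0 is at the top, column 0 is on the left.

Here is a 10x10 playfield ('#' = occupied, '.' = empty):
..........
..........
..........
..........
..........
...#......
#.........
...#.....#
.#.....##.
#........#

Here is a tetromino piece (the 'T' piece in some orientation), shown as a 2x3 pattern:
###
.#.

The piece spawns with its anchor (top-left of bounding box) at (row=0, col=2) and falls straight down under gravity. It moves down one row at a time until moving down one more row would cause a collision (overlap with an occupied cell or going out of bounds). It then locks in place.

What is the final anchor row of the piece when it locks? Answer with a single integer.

Answer: 3

Derivation:
Spawn at (row=0, col=2). Try each row:
  row 0: fits
  row 1: fits
  row 2: fits
  row 3: fits
  row 4: blocked -> lock at row 3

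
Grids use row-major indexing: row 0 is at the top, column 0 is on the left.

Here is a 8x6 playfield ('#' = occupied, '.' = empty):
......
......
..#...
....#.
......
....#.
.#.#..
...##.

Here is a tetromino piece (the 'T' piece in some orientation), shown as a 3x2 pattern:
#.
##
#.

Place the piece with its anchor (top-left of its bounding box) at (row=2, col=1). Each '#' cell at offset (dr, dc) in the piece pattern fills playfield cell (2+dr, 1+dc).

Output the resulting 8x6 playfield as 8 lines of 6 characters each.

Answer: ......
......
.##...
.##.#.
.#....
....#.
.#.#..
...##.

Derivation:
Fill (2+0,1+0) = (2,1)
Fill (2+1,1+0) = (3,1)
Fill (2+1,1+1) = (3,2)
Fill (2+2,1+0) = (4,1)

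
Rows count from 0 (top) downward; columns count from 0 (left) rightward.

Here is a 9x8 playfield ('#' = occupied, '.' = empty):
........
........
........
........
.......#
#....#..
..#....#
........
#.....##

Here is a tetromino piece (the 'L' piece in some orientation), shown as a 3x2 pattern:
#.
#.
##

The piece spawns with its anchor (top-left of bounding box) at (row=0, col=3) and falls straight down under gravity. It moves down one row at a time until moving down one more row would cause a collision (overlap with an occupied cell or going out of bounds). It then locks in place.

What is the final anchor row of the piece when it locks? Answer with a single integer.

Spawn at (row=0, col=3). Try each row:
  row 0: fits
  row 1: fits
  row 2: fits
  row 3: fits
  row 4: fits
  row 5: fits
  row 6: fits
  row 7: blocked -> lock at row 6

Answer: 6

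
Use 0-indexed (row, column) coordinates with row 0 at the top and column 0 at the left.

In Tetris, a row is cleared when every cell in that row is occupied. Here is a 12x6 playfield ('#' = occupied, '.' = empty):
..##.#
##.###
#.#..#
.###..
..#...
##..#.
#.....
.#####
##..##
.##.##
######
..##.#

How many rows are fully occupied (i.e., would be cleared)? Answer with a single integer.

Answer: 1

Derivation:
Check each row:
  row 0: 3 empty cells -> not full
  row 1: 1 empty cell -> not full
  row 2: 3 empty cells -> not full
  row 3: 3 empty cells -> not full
  row 4: 5 empty cells -> not full
  row 5: 3 empty cells -> not full
  row 6: 5 empty cells -> not full
  row 7: 1 empty cell -> not full
  row 8: 2 empty cells -> not full
  row 9: 2 empty cells -> not full
  row 10: 0 empty cells -> FULL (clear)
  row 11: 3 empty cells -> not full
Total rows cleared: 1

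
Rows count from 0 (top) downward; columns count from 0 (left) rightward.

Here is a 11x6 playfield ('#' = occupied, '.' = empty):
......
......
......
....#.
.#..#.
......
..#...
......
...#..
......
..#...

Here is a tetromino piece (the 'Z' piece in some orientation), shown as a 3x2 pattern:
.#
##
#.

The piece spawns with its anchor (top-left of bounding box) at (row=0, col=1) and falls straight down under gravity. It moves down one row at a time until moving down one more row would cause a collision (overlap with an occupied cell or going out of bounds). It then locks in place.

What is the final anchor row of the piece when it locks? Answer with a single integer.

Answer: 1

Derivation:
Spawn at (row=0, col=1). Try each row:
  row 0: fits
  row 1: fits
  row 2: blocked -> lock at row 1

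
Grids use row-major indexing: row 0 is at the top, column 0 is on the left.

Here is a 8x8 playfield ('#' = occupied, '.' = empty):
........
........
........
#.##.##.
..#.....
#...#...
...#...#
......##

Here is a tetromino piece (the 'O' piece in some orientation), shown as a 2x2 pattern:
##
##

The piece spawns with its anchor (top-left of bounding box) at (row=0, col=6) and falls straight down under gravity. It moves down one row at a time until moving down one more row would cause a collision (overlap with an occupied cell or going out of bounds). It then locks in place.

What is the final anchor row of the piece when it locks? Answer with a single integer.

Spawn at (row=0, col=6). Try each row:
  row 0: fits
  row 1: fits
  row 2: blocked -> lock at row 1

Answer: 1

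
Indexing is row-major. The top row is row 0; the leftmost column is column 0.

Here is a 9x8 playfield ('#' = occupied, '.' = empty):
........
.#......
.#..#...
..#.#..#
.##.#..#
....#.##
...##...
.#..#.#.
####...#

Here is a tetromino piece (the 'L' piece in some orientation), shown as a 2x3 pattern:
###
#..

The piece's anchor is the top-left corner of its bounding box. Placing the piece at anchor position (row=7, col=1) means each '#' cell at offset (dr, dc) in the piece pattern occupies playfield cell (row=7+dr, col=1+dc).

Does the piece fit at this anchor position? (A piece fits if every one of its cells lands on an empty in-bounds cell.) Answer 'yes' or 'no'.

Check each piece cell at anchor (7, 1):
  offset (0,0) -> (7,1): occupied ('#') -> FAIL
  offset (0,1) -> (7,2): empty -> OK
  offset (0,2) -> (7,3): empty -> OK
  offset (1,0) -> (8,1): occupied ('#') -> FAIL
All cells valid: no

Answer: no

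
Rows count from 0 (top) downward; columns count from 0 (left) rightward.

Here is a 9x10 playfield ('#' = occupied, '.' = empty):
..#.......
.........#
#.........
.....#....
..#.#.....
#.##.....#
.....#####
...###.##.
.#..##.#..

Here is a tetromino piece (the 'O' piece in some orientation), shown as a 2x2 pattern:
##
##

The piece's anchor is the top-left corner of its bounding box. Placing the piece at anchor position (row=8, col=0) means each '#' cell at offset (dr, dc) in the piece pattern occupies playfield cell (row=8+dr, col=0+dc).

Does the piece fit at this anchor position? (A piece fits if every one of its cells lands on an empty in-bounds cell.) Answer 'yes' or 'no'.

Answer: no

Derivation:
Check each piece cell at anchor (8, 0):
  offset (0,0) -> (8,0): empty -> OK
  offset (0,1) -> (8,1): occupied ('#') -> FAIL
  offset (1,0) -> (9,0): out of bounds -> FAIL
  offset (1,1) -> (9,1): out of bounds -> FAIL
All cells valid: no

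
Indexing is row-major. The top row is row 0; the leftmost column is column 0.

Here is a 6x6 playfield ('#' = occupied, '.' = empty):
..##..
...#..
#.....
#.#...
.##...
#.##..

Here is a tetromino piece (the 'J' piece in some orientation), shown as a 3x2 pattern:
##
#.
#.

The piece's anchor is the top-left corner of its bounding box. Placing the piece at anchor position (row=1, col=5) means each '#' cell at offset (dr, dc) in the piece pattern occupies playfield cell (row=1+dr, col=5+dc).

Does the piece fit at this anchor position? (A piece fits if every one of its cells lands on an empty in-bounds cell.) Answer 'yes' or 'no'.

Check each piece cell at anchor (1, 5):
  offset (0,0) -> (1,5): empty -> OK
  offset (0,1) -> (1,6): out of bounds -> FAIL
  offset (1,0) -> (2,5): empty -> OK
  offset (2,0) -> (3,5): empty -> OK
All cells valid: no

Answer: no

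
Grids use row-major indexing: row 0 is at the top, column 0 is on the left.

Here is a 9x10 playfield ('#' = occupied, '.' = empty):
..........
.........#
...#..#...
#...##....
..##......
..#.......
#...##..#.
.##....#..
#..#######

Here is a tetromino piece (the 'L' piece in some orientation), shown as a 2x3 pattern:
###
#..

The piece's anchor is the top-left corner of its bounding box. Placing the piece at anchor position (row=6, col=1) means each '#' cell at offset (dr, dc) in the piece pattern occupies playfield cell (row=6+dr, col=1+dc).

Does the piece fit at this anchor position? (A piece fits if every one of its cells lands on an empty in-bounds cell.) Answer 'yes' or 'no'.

Answer: no

Derivation:
Check each piece cell at anchor (6, 1):
  offset (0,0) -> (6,1): empty -> OK
  offset (0,1) -> (6,2): empty -> OK
  offset (0,2) -> (6,3): empty -> OK
  offset (1,0) -> (7,1): occupied ('#') -> FAIL
All cells valid: no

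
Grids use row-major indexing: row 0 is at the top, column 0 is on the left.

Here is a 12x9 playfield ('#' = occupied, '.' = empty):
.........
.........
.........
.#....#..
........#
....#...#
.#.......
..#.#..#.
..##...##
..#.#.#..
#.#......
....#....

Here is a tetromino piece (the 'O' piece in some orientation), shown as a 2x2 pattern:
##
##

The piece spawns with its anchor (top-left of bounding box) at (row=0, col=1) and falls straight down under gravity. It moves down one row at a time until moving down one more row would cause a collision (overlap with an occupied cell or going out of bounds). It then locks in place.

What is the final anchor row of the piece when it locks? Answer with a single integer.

Answer: 1

Derivation:
Spawn at (row=0, col=1). Try each row:
  row 0: fits
  row 1: fits
  row 2: blocked -> lock at row 1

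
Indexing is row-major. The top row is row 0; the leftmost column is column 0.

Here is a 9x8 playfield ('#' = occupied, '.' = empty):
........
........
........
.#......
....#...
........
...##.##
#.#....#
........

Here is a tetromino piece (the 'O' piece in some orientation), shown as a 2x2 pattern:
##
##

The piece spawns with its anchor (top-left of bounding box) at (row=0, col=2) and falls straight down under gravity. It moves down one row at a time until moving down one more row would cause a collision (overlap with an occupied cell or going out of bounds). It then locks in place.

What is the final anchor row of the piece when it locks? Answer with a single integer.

Spawn at (row=0, col=2). Try each row:
  row 0: fits
  row 1: fits
  row 2: fits
  row 3: fits
  row 4: fits
  row 5: blocked -> lock at row 4

Answer: 4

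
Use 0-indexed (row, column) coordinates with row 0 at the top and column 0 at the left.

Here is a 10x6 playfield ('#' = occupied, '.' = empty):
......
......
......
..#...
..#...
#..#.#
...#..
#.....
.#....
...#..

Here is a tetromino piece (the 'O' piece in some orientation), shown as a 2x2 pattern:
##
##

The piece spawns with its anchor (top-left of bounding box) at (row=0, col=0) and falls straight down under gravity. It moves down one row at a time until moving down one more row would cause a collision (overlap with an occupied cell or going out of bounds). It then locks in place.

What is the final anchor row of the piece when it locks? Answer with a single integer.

Spawn at (row=0, col=0). Try each row:
  row 0: fits
  row 1: fits
  row 2: fits
  row 3: fits
  row 4: blocked -> lock at row 3

Answer: 3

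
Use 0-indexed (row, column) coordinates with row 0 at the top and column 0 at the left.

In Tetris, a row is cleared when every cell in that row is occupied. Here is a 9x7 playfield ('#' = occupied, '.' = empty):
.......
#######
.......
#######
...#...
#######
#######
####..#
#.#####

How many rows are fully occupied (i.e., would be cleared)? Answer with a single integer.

Answer: 4

Derivation:
Check each row:
  row 0: 7 empty cells -> not full
  row 1: 0 empty cells -> FULL (clear)
  row 2: 7 empty cells -> not full
  row 3: 0 empty cells -> FULL (clear)
  row 4: 6 empty cells -> not full
  row 5: 0 empty cells -> FULL (clear)
  row 6: 0 empty cells -> FULL (clear)
  row 7: 2 empty cells -> not full
  row 8: 1 empty cell -> not full
Total rows cleared: 4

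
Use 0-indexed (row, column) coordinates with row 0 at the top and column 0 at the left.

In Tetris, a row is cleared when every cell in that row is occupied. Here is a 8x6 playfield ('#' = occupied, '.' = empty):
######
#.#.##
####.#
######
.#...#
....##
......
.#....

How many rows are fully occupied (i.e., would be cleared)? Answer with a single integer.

Answer: 2

Derivation:
Check each row:
  row 0: 0 empty cells -> FULL (clear)
  row 1: 2 empty cells -> not full
  row 2: 1 empty cell -> not full
  row 3: 0 empty cells -> FULL (clear)
  row 4: 4 empty cells -> not full
  row 5: 4 empty cells -> not full
  row 6: 6 empty cells -> not full
  row 7: 5 empty cells -> not full
Total rows cleared: 2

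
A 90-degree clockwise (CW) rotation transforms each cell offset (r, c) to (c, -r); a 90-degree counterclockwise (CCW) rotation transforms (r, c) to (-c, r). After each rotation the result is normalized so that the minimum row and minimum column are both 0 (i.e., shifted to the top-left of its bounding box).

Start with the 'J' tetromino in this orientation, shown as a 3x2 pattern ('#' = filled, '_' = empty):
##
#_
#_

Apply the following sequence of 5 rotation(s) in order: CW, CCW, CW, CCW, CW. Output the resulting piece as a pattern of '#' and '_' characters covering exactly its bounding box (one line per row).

Start:
##
#_
#_
After rotation 1 (CW):
###
__#
After rotation 2 (CCW):
##
#_
#_
After rotation 3 (CW):
###
__#
After rotation 4 (CCW):
##
#_
#_
After rotation 5 (CW):
###
__#

Answer: ###
__#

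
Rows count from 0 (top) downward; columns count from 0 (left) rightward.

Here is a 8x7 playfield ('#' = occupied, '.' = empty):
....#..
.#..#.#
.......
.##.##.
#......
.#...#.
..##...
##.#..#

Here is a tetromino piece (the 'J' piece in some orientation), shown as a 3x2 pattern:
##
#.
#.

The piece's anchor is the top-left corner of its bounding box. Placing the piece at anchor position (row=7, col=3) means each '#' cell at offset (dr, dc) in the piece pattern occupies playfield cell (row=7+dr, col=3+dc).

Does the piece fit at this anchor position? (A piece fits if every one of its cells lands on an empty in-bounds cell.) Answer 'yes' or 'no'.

Check each piece cell at anchor (7, 3):
  offset (0,0) -> (7,3): occupied ('#') -> FAIL
  offset (0,1) -> (7,4): empty -> OK
  offset (1,0) -> (8,3): out of bounds -> FAIL
  offset (2,0) -> (9,3): out of bounds -> FAIL
All cells valid: no

Answer: no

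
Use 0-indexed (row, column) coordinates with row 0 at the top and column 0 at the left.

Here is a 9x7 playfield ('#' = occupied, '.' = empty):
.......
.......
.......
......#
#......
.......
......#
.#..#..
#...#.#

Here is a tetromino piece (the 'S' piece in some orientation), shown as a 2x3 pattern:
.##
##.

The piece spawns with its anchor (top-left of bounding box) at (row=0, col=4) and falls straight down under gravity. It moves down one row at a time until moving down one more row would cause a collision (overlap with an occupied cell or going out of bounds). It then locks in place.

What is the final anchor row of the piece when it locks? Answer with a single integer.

Spawn at (row=0, col=4). Try each row:
  row 0: fits
  row 1: fits
  row 2: fits
  row 3: blocked -> lock at row 2

Answer: 2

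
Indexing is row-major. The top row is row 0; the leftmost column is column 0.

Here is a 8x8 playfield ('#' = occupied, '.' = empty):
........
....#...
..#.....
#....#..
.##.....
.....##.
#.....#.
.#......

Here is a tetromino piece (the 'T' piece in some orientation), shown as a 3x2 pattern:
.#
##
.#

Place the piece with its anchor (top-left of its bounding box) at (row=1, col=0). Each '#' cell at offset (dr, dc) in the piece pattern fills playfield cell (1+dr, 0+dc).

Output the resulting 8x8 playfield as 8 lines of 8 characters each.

Answer: ........
.#..#...
###.....
##...#..
.##.....
.....##.
#.....#.
.#......

Derivation:
Fill (1+0,0+1) = (1,1)
Fill (1+1,0+0) = (2,0)
Fill (1+1,0+1) = (2,1)
Fill (1+2,0+1) = (3,1)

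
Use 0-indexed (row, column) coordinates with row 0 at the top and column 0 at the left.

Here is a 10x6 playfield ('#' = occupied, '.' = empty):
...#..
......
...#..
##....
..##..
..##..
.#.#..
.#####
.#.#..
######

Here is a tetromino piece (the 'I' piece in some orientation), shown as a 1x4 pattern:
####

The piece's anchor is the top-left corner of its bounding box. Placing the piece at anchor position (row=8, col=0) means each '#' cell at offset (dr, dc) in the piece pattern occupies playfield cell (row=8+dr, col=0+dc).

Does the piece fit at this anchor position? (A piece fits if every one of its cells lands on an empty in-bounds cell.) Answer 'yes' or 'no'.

Answer: no

Derivation:
Check each piece cell at anchor (8, 0):
  offset (0,0) -> (8,0): empty -> OK
  offset (0,1) -> (8,1): occupied ('#') -> FAIL
  offset (0,2) -> (8,2): empty -> OK
  offset (0,3) -> (8,3): occupied ('#') -> FAIL
All cells valid: no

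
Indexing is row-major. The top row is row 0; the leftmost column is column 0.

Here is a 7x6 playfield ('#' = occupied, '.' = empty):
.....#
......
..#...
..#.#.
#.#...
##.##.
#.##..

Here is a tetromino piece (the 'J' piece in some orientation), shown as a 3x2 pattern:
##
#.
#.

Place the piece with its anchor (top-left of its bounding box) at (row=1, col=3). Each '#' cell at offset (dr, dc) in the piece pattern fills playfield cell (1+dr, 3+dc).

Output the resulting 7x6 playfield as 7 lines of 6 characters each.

Fill (1+0,3+0) = (1,3)
Fill (1+0,3+1) = (1,4)
Fill (1+1,3+0) = (2,3)
Fill (1+2,3+0) = (3,3)

Answer: .....#
...##.
..##..
..###.
#.#...
##.##.
#.##..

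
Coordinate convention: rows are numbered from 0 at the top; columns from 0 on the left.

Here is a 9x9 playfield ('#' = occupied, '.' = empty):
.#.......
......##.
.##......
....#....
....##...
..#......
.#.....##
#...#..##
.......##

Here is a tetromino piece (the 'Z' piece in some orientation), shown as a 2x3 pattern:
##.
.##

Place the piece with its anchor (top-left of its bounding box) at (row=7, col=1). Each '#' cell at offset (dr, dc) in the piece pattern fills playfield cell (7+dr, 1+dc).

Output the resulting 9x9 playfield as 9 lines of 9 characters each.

Fill (7+0,1+0) = (7,1)
Fill (7+0,1+1) = (7,2)
Fill (7+1,1+1) = (8,2)
Fill (7+1,1+2) = (8,3)

Answer: .#.......
......##.
.##......
....#....
....##...
..#......
.#.....##
###.#..##
..##...##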